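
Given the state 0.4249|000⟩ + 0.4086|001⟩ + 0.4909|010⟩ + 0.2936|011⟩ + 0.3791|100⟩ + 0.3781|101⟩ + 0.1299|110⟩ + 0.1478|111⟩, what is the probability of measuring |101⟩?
0.143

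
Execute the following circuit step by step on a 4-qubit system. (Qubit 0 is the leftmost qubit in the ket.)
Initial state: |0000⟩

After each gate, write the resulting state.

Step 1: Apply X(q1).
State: |0100⟩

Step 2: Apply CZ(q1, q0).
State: |0100⟩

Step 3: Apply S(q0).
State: |0100⟩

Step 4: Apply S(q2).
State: |0100⟩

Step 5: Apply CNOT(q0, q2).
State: |0100⟩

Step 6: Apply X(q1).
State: |0000⟩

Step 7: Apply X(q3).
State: |0001⟩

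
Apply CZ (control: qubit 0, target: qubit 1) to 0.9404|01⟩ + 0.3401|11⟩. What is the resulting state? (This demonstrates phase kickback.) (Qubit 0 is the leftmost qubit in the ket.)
0.9404|01⟩ - 0.3401|11⟩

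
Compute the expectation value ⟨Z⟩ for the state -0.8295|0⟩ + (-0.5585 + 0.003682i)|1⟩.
0.3761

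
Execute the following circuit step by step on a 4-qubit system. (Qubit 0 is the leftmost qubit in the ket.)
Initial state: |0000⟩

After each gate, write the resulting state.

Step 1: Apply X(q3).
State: |0001⟩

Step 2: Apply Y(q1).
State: i|0101⟩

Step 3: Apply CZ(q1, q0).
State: i|0101⟩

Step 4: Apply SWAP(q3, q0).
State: i|1100⟩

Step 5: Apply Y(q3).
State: -|1101⟩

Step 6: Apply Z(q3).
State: |1101⟩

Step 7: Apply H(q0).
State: 1/√2|0101⟩ - 1/√2|1101⟩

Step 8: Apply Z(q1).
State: -1/√2|0101⟩ + 1/√2|1101⟩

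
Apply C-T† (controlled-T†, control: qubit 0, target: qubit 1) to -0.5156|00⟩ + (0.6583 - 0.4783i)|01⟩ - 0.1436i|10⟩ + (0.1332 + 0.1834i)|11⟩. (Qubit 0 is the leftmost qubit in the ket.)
-0.5156|00⟩ + (0.6583 - 0.4783i)|01⟩ - 0.1436i|10⟩ + (0.2239 + 0.0355i)|11⟩

C-T† leaves the control-|0⟩ kets |00⟩, |01⟩ unchanged and applies T† to qubit 1 on the control-|1⟩ pair (|10⟩, |11⟩).
T† = [[1, 0], [0, (1/√2 - (1/√2)i)]].
With a = amp(|10⟩) = -0.1436i and b = amp(|11⟩) = (0.1332 + 0.1834i):
new amp(|10⟩) = (1)·a = -0.1436i
new amp(|11⟩) = (1/√2 - (1/√2)i)·b = (0.2239 + 0.0355i)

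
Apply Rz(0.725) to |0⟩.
(0.935 - 0.3546i)|0⟩

Rz(0.725) = [[e^(−iθ/2), 0], [0, e^(iθ/2)]] with e^(±iθ/2) = cos(θ/2) ± i·sin(θ/2); θ = 0.725, cos(θ/2) ≈ 0.935013, sin(θ/2) ≈ 0.354613.
With a = amp(|0⟩) = 1 and b = amp(|1⟩) = 0:
new amp(|0⟩) = (0.935013 - 0.354613i)·a = (0.935 - 0.3546i)
new amp(|1⟩) = (0.935013 + 0.354613i)·b = 0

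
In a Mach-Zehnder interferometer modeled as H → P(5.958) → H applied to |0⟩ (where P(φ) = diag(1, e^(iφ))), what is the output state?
(0.9738 - 0.1597i)|0⟩ + (0.0262 + 0.1597i)|1⟩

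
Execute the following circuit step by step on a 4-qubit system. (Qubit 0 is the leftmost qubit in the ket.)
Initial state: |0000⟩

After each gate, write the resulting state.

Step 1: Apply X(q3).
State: |0001⟩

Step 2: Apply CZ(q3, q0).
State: |0001⟩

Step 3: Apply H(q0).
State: 1/√2|0001⟩ + 1/√2|1001⟩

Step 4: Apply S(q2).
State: 1/√2|0001⟩ + 1/√2|1001⟩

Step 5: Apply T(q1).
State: 1/√2|0001⟩ + 1/√2|1001⟩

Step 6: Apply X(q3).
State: 1/√2|0000⟩ + 1/√2|1000⟩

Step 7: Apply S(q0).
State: 1/√2|0000⟩ + (1/√2)i|1000⟩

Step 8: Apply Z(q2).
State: 1/√2|0000⟩ + (1/√2)i|1000⟩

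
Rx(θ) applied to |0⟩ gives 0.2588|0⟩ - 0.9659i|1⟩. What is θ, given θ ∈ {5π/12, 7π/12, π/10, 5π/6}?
5π/6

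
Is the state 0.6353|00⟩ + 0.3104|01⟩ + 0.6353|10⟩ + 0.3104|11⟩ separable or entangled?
Separable

Writing the state as a|00⟩ + b|01⟩ + c|10⟩ + d|11⟩, it is a product state iff ad − bc = 0.
Here (a, b, c, d) = (0.6353, 0.3104, 0.6353, 0.3104): ad − bc = (0.6353)(0.3104) − (0.3104)(0.6353) = 0, so the state is separable.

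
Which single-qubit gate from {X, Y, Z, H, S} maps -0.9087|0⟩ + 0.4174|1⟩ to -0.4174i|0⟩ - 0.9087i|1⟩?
Y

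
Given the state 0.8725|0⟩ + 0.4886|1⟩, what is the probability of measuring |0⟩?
0.7613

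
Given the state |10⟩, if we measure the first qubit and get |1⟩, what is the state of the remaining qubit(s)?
|0⟩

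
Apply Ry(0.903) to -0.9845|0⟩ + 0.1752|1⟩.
-0.9623|0⟩ - 0.2719|1⟩

Ry(0.903) = [[cos(θ/2), −sin(θ/2)], [sin(θ/2), cos(θ/2)]]; θ = 0.903, cos(θ/2) ≈ 0.899794, sin(θ/2) ≈ 0.436316.
With a = amp(|0⟩) = -0.9845 and b = amp(|1⟩) = 0.1752:
new amp(|0⟩) = (0.899794)·a + (-0.436316)·b = -0.9623
new amp(|1⟩) = (0.436316)·a + (0.899794)·b = -0.2719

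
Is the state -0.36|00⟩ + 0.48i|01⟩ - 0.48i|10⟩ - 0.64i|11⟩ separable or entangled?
Entangled

Writing the state as a|00⟩ + b|01⟩ + c|10⟩ + d|11⟩, it is a product state iff ad − bc = 0.
Here (a, b, c, d) = (-0.36, 0.48i, -0.48i, -0.64i): ad − bc = (-0.36)(-0.64i) − (0.48i)(-0.48i) = (-0.2304 + 0.2304i) ≠ 0, so the state is entangled.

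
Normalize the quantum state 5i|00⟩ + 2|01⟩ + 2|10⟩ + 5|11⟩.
0.6565i|00⟩ + 0.2626|01⟩ + 0.2626|10⟩ + 0.6565|11⟩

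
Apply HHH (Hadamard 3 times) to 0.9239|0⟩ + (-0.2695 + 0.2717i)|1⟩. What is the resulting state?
(0.4627 + 0.1921i)|0⟩ + (0.8439 - 0.1921i)|1⟩

H² = I, so H^3 = H: a single Hadamard. With (a, b) = (0.9239, (-0.2695 + 0.2717i)), H gives ((a + b)/√2, (a − b)/√2) = ((0.4627 + 0.1921i), (0.8439 - 0.1921i)).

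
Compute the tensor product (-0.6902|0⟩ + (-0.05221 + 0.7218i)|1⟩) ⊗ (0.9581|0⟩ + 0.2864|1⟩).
-0.6613|00⟩ - 0.1977|01⟩ + (-0.05002 + 0.6916i)|10⟩ + (-0.01495 + 0.2067i)|11⟩

amp(|b₁b₂…⟩) = product of the factor amplitudes for bits b₁, b₂, …; only kets whose every factor amplitude is nonzero survive.
|00⟩: (-0.6902)(0.9581) = -0.6613
|01⟩: (-0.6902)(0.2864) = -0.1977
|10⟩: (-0.05221 + 0.7218i)(0.9581) = (-0.05002 + 0.6916i)
|11⟩: (-0.05221 + 0.7218i)(0.2864) = (-0.01495 + 0.2067i)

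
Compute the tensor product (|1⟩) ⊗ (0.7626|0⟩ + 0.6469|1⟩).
0.7626|10⟩ + 0.6469|11⟩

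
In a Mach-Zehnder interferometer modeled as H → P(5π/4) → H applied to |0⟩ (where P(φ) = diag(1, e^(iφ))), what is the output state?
(0.1464 - (1/√8)i)|0⟩ + (0.8536 + (1/√8)i)|1⟩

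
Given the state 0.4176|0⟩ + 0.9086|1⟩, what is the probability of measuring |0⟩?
0.1744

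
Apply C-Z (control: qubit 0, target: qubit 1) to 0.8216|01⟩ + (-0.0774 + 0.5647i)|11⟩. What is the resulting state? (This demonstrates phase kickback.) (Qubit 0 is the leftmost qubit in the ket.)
0.8216|01⟩ + (0.0774 - 0.5647i)|11⟩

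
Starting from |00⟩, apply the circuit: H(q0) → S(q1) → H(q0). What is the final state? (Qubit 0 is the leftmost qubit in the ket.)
|00⟩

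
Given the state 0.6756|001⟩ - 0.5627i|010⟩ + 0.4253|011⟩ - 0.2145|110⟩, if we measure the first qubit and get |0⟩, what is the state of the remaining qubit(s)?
0.6917|01⟩ - 0.5761i|10⟩ + 0.4354|11⟩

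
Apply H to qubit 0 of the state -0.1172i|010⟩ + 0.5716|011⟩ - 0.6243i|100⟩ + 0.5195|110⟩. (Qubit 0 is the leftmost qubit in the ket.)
-0.4414i|000⟩ + (0.3673 - 0.08287i)|010⟩ + 0.4042|011⟩ + 0.4414i|100⟩ + (-0.3673 - 0.08287i)|110⟩ + 0.4042|111⟩

H on qubit 0 mixes each pair of kets that differ only in qubit 0: amplitudes (a, b) of (|…0…⟩, |…1…⟩) become ((a + b)/√2, (a − b)/√2). Kets absent from the input have amplitude 0.
(|000⟩, |100⟩): (a, b) = (0, -0.6243i) → (-0.4414i, 0.4414i)
(|010⟩, |110⟩): (a, b) = (-0.1172i, 0.5195) → ((0.3673 - 0.08287i), (-0.3673 - 0.08287i))
(|011⟩, |111⟩): (a, b) = (0.5716, 0) → (0.4042, 0.4042)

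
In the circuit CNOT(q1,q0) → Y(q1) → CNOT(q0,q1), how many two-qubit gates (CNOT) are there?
2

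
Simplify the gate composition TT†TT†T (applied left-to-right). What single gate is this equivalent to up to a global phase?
T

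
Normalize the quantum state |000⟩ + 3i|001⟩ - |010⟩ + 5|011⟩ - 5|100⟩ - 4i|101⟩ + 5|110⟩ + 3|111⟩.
0.09492|000⟩ + 0.2847i|001⟩ - 0.09492|010⟩ + 0.4746|011⟩ - 0.4746|100⟩ - 0.3797i|101⟩ + 0.4746|110⟩ + 0.2847|111⟩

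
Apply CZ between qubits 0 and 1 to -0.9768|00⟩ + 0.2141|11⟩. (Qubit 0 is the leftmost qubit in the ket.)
-0.9768|00⟩ - 0.2141|11⟩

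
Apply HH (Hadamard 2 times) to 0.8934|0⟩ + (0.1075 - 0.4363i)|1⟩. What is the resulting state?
0.8934|0⟩ + (0.1075 - 0.4363i)|1⟩

H² = I, so an even number of Hadamards cancels: H^2 = I and the state is unchanged.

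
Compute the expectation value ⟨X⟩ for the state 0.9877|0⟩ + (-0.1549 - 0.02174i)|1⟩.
-0.306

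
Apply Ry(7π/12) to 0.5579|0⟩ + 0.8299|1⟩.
-0.3188|0⟩ + 0.9478|1⟩

Ry(7π/12) = [[cos(θ/2), −sin(θ/2)], [sin(θ/2), cos(θ/2)]]; θ = 7π/12, cos(θ/2) ≈ 0.608761, sin(θ/2) ≈ 0.793353.
With a = amp(|0⟩) = 0.5579 and b = amp(|1⟩) = 0.8299:
new amp(|0⟩) = (0.608761)·a + (-0.793353)·b = -0.3188
new amp(|1⟩) = (0.793353)·a + (0.608761)·b = 0.9478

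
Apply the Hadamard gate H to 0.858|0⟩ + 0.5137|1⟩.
0.9699|0⟩ + 0.2435|1⟩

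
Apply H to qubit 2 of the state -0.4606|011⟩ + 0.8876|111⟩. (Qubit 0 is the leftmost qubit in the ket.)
-0.3257|010⟩ + 0.3257|011⟩ + 0.6276|110⟩ - 0.6276|111⟩

H on qubit 2 mixes each pair of kets that differ only in qubit 2: amplitudes (a, b) of (|…0…⟩, |…1…⟩) become ((a + b)/√2, (a − b)/√2). Kets absent from the input have amplitude 0.
(|010⟩, |011⟩): (a, b) = (0, -0.4606) → (-0.3257, 0.3257)
(|110⟩, |111⟩): (a, b) = (0, 0.8876) → (0.6276, -0.6276)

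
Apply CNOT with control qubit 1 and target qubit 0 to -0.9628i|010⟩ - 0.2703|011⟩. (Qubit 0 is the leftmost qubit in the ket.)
-0.9628i|110⟩ - 0.2703|111⟩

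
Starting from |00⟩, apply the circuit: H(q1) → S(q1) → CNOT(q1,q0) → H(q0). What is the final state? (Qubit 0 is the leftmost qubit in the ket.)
1/2|00⟩ + (1/2)i|01⟩ + 1/2|10⟩ - (1/2)i|11⟩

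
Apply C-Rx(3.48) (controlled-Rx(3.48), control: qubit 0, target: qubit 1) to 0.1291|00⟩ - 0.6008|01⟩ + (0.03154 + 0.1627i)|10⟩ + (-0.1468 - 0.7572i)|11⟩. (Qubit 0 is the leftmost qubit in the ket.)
0.1291|00⟩ - 0.6008|01⟩ + (-0.7517 + 0.1173i)|10⟩ + (0.1851 + 0.09642i)|11⟩

C-Rx(3.48) leaves the control-|0⟩ kets |00⟩, |01⟩ unchanged and applies Rx(3.48) to qubit 1 on the control-|1⟩ pair (|10⟩, |11⟩).
Rx(3.48) = [[cos(θ/2), −i·sin(θ/2)], [−i·sin(θ/2), cos(θ/2)]]; θ = 3.48, cos(θ/2) ≈ -0.168397, sin(θ/2) ≈ 0.985719.
With a = amp(|10⟩) = (0.03154 + 0.1627i) and b = amp(|11⟩) = (-0.1468 - 0.7572i):
new amp(|10⟩) = (-0.168397)·a + (-0.985719i)·b = (-0.7517 + 0.1173i)
new amp(|11⟩) = (-0.985719i)·a + (-0.168397)·b = (0.1851 + 0.09642i)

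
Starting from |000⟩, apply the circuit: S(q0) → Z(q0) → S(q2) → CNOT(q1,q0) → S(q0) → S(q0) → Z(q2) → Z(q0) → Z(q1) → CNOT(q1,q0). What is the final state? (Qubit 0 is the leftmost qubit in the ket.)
|000⟩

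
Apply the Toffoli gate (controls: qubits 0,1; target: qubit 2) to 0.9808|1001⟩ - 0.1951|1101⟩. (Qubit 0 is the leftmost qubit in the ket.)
0.9808|1001⟩ - 0.1951|1111⟩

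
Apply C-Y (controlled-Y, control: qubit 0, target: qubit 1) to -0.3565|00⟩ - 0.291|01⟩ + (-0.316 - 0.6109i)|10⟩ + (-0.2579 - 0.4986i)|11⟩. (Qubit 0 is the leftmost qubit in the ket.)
-0.3565|00⟩ - 0.291|01⟩ + (-0.4986 + 0.2579i)|10⟩ + (0.6109 - 0.316i)|11⟩

C-Y leaves the control-|0⟩ kets |00⟩, |01⟩ unchanged and applies Y to qubit 1 on the control-|1⟩ pair (|10⟩, |11⟩).
Y = [[0, -i], [i, 0]].
With a = amp(|10⟩) = (-0.316 - 0.6109i) and b = amp(|11⟩) = (-0.2579 - 0.4986i):
new amp(|10⟩) = (-i)·b = (-0.4986 + 0.2579i)
new amp(|11⟩) = (i)·a = (0.6109 - 0.316i)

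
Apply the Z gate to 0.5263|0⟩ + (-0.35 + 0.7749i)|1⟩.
0.5263|0⟩ + (0.35 - 0.7749i)|1⟩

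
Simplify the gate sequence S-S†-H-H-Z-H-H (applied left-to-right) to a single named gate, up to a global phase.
Z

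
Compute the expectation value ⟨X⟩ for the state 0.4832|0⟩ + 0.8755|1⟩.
0.8461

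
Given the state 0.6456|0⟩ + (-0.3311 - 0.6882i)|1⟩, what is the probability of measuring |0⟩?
0.4168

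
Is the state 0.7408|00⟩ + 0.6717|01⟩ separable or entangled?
Separable

Writing the state as a|00⟩ + b|01⟩ + c|10⟩ + d|11⟩, it is a product state iff ad − bc = 0.
Here (a, b, c, d) = (0.7408, 0.6717, 0, 0): ad − bc = (0.7408)(0) − (0.6717)(0) = 0, so the state is separable.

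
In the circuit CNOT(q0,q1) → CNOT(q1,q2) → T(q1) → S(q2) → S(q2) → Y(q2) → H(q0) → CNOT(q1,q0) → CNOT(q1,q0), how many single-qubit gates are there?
5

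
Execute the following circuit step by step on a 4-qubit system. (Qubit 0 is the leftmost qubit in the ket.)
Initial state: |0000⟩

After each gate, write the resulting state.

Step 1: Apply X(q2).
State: |0010⟩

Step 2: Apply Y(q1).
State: i|0110⟩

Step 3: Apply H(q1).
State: (1/√2)i|0010⟩ - (1/√2)i|0110⟩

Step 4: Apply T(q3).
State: (1/√2)i|0010⟩ - (1/√2)i|0110⟩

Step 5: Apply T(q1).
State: (1/√2)i|0010⟩ + (1/2 - (1/2)i)|0110⟩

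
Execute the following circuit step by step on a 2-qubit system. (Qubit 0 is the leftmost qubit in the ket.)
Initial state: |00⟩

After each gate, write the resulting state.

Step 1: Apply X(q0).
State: |10⟩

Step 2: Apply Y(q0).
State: -i|00⟩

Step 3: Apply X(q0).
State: -i|10⟩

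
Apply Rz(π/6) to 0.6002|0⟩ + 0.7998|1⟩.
(0.5797 - 0.1553i)|0⟩ + (0.7725 + 0.207i)|1⟩

Rz(π/6) = [[e^(−iθ/2), 0], [0, e^(iθ/2)]] with e^(±iθ/2) = cos(θ/2) ± i·sin(θ/2); θ = π/6, cos(θ/2) ≈ 0.965926, sin(θ/2) ≈ 0.258819.
With a = amp(|0⟩) = 0.6002 and b = amp(|1⟩) = 0.7998:
new amp(|0⟩) = (0.965926 - 0.258819i)·a = (0.5797 - 0.1553i)
new amp(|1⟩) = (0.965926 + 0.258819i)·b = (0.7725 + 0.207i)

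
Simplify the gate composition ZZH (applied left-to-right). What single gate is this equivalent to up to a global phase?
H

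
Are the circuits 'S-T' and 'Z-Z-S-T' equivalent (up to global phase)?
Yes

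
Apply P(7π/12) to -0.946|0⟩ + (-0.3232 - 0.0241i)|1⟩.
-0.946|0⟩ + (0.1069 - 0.3059i)|1⟩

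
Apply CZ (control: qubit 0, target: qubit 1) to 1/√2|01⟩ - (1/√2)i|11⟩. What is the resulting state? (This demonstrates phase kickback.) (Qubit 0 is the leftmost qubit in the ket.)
1/√2|01⟩ + (1/√2)i|11⟩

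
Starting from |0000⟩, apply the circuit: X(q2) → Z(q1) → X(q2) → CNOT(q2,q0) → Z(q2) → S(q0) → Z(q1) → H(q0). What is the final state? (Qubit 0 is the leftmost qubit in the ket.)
1/√2|0000⟩ + 1/√2|1000⟩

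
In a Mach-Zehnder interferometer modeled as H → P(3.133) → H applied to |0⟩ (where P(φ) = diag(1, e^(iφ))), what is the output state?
(0.00001846 + 0.004296i)|0⟩ + (1 - 0.004296i)|1⟩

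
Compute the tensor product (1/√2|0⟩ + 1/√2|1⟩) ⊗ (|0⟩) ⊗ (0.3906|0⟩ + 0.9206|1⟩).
0.2762|000⟩ + 0.651|001⟩ + 0.2762|100⟩ + 0.651|101⟩

amp(|b₁b₂…⟩) = product of the factor amplitudes for bits b₁, b₂, …; only kets whose every factor amplitude is nonzero survive.
|000⟩: (1/√2)(1)(0.3906) = 0.2762
|001⟩: (1/√2)(1)(0.9206) = 0.651
|100⟩: (1/√2)(1)(0.3906) = 0.2762
|101⟩: (1/√2)(1)(0.9206) = 0.651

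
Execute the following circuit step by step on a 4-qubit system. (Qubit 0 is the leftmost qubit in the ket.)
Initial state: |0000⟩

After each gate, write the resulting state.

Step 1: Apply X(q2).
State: |0010⟩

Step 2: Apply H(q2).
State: 1/√2|0000⟩ - 1/√2|0010⟩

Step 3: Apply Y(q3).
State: (1/√2)i|0001⟩ - (1/√2)i|0011⟩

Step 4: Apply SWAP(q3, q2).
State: (1/√2)i|0010⟩ - (1/√2)i|0011⟩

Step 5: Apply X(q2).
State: (1/√2)i|0000⟩ - (1/√2)i|0001⟩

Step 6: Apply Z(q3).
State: (1/√2)i|0000⟩ + (1/√2)i|0001⟩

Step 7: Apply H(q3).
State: i|0000⟩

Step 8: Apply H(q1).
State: (1/√2)i|0000⟩ + (1/√2)i|0100⟩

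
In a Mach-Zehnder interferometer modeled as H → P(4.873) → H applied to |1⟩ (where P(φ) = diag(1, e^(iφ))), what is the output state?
(0.42 + 0.4936i)|0⟩ + (0.58 - 0.4936i)|1⟩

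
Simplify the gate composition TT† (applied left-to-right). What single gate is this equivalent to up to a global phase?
I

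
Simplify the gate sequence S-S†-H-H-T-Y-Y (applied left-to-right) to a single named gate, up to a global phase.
T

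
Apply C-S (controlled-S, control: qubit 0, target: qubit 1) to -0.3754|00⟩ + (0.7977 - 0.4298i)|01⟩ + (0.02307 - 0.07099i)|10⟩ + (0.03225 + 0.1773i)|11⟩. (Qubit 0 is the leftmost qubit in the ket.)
-0.3754|00⟩ + (0.7977 - 0.4298i)|01⟩ + (0.02307 - 0.07099i)|10⟩ + (-0.1773 + 0.03225i)|11⟩

C-S leaves the control-|0⟩ kets |00⟩, |01⟩ unchanged and applies S to qubit 1 on the control-|1⟩ pair (|10⟩, |11⟩).
S = [[1, 0], [0, i]].
With a = amp(|10⟩) = (0.02307 - 0.07099i) and b = amp(|11⟩) = (0.03225 + 0.1773i):
new amp(|10⟩) = (1)·a = (0.02307 - 0.07099i)
new amp(|11⟩) = (i)·b = (-0.1773 + 0.03225i)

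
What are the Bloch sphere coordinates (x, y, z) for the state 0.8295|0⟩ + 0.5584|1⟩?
(0.9264, 0, 0.3763)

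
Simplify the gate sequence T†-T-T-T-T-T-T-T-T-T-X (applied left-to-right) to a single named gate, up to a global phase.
X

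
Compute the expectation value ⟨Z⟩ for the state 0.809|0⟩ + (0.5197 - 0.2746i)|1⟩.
0.309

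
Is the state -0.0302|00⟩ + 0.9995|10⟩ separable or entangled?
Separable

Writing the state as a|00⟩ + b|01⟩ + c|10⟩ + d|11⟩, it is a product state iff ad − bc = 0.
Here (a, b, c, d) = (-0.0302, 0, 0.9995, 0): ad − bc = (-0.0302)(0) − (0)(0.9995) = 0, so the state is separable.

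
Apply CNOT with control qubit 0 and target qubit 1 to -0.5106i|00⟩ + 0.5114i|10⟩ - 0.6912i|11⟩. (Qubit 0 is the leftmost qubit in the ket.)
-0.5106i|00⟩ - 0.6912i|10⟩ + 0.5114i|11⟩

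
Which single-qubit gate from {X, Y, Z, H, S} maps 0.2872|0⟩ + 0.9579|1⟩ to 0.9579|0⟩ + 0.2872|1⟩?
X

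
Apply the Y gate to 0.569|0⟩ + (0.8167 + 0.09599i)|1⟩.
(0.09599 - 0.8167i)|0⟩ + 0.569i|1⟩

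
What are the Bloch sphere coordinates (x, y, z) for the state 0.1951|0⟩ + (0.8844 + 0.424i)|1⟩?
(0.3451, 0.1654, -0.9239)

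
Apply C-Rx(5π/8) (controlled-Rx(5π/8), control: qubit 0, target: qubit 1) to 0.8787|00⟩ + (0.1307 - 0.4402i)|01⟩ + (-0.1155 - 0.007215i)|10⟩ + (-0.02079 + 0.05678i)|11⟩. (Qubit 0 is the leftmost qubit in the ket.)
0.8787|00⟩ + (0.1307 - 0.4402i)|01⟩ + (-0.01696 + 0.01328i)|10⟩ + (-0.01755 + 0.1276i)|11⟩

C-Rx(5π/8) leaves the control-|0⟩ kets |00⟩, |01⟩ unchanged and applies Rx(5π/8) to qubit 1 on the control-|1⟩ pair (|10⟩, |11⟩).
Rx(5π/8) = [[cos(θ/2), −i·sin(θ/2)], [−i·sin(θ/2), cos(θ/2)]]; θ = 5π/8, cos(θ/2) ≈ 0.55557, sin(θ/2) ≈ 0.83147.
With a = amp(|10⟩) = (-0.1155 - 0.007215i) and b = amp(|11⟩) = (-0.02079 + 0.05678i):
new amp(|10⟩) = (0.55557)·a + (-0.83147i)·b = (-0.01696 + 0.01328i)
new amp(|11⟩) = (-0.83147i)·a + (0.55557)·b = (-0.01755 + 0.1276i)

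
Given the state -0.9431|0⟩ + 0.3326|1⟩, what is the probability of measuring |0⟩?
0.8894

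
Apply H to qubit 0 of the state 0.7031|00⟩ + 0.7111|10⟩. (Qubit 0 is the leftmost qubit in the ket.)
|00⟩ - 0.005657|10⟩

H on qubit 0 mixes each pair of kets that differ only in qubit 0: amplitudes (a, b) of (|…0…⟩, |…1…⟩) become ((a + b)/√2, (a − b)/√2). Kets absent from the input have amplitude 0.
(|00⟩, |10⟩): (a, b) = (0.7031, 0.7111) → (1, -0.005657)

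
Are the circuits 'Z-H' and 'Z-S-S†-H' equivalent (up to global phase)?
Yes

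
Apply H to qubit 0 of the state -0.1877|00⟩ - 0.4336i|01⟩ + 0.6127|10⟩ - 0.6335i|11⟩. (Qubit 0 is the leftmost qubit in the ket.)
0.3005|00⟩ - 0.7546i|01⟩ - 0.566|10⟩ + 0.1414i|11⟩

H on qubit 0 mixes each pair of kets that differ only in qubit 0: amplitudes (a, b) of (|…0…⟩, |…1…⟩) become ((a + b)/√2, (a − b)/√2). Kets absent from the input have amplitude 0.
(|00⟩, |10⟩): (a, b) = (-0.1877, 0.6127) → (0.3005, -0.566)
(|01⟩, |11⟩): (a, b) = (-0.4336i, -0.6335i) → (-0.7546i, 0.1414i)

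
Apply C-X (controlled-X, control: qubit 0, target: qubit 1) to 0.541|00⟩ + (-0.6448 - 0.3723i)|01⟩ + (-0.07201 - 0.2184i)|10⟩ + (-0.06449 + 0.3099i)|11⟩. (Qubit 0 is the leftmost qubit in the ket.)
0.541|00⟩ + (-0.6448 - 0.3723i)|01⟩ + (-0.06449 + 0.3099i)|10⟩ + (-0.07201 - 0.2184i)|11⟩

C-X leaves the control-|0⟩ kets |00⟩, |01⟩ unchanged and applies X to qubit 1 on the control-|1⟩ pair (|10⟩, |11⟩).
X = [[0, 1], [1, 0]].
With a = amp(|10⟩) = (-0.07201 - 0.2184i) and b = amp(|11⟩) = (-0.06449 + 0.3099i):
new amp(|10⟩) = (1)·b = (-0.06449 + 0.3099i)
new amp(|11⟩) = (1)·a = (-0.07201 - 0.2184i)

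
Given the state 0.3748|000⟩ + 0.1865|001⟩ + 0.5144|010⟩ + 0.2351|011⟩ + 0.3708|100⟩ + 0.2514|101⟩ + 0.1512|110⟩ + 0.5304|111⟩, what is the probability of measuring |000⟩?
0.1405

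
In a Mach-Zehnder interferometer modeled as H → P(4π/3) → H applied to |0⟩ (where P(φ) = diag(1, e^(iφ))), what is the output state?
(0.25 - 0.433i)|0⟩ + (0.75 + 0.433i)|1⟩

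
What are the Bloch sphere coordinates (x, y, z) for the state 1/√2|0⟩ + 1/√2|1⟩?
(1, 0, 0)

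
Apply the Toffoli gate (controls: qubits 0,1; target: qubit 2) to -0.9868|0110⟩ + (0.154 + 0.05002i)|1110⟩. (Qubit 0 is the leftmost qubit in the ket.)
-0.9868|0110⟩ + (0.154 + 0.05002i)|1100⟩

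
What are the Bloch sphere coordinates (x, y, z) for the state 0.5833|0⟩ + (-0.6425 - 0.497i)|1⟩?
(-0.7495, -0.5798, -0.3196)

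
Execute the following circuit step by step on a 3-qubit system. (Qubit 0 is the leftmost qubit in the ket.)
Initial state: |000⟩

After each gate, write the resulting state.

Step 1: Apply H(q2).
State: 1/√2|000⟩ + 1/√2|001⟩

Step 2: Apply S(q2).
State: 1/√2|000⟩ + (1/√2)i|001⟩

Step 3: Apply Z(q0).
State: 1/√2|000⟩ + (1/√2)i|001⟩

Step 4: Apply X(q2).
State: (1/√2)i|000⟩ + 1/√2|001⟩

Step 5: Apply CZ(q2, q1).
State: (1/√2)i|000⟩ + 1/√2|001⟩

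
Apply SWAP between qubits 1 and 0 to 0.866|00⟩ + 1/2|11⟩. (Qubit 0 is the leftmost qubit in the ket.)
0.866|00⟩ + 1/2|11⟩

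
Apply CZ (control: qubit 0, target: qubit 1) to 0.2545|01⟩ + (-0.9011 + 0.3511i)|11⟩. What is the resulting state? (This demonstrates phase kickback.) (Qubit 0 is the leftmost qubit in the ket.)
0.2545|01⟩ + (0.9011 - 0.3511i)|11⟩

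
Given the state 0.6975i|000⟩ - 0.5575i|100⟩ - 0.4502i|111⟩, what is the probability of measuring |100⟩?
0.3108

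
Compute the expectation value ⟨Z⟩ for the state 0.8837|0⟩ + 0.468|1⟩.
0.5619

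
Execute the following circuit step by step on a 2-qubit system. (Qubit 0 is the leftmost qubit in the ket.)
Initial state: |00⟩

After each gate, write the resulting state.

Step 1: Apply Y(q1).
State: i|01⟩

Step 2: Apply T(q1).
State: (-1/√2 + (1/√2)i)|01⟩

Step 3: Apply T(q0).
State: (-1/√2 + (1/√2)i)|01⟩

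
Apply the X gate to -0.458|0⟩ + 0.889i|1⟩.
0.889i|0⟩ - 0.458|1⟩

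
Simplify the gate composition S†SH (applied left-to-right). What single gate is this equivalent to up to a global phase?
H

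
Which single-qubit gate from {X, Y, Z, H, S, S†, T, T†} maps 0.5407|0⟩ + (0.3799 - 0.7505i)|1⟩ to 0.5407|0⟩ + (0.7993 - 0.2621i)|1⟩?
T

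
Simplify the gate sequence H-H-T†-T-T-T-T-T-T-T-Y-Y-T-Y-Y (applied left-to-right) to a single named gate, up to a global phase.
T†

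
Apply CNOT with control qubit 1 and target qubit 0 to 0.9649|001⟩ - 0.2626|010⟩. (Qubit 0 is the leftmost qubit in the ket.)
0.9649|001⟩ - 0.2626|110⟩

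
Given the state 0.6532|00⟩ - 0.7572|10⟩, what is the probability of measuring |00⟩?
0.4267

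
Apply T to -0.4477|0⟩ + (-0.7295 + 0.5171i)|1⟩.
-0.4477|0⟩ + (-0.8815 - 0.1502i)|1⟩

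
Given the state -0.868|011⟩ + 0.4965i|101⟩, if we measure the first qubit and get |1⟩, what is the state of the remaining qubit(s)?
i|01⟩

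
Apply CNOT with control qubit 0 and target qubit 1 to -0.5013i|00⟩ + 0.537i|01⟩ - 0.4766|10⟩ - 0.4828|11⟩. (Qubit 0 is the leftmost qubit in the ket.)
-0.5013i|00⟩ + 0.537i|01⟩ - 0.4828|10⟩ - 0.4766|11⟩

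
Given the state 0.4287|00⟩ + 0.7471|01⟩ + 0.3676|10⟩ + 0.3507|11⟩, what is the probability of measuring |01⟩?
0.5582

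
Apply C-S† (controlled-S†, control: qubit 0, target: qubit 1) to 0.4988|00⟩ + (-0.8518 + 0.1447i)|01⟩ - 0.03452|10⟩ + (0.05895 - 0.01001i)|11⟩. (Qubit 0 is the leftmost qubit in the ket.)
0.4988|00⟩ + (-0.8518 + 0.1447i)|01⟩ - 0.03452|10⟩ + (-0.01001 - 0.05895i)|11⟩

C-S† leaves the control-|0⟩ kets |00⟩, |01⟩ unchanged and applies S† to qubit 1 on the control-|1⟩ pair (|10⟩, |11⟩).
S† = [[1, 0], [0, -i]].
With a = amp(|10⟩) = -0.03452 and b = amp(|11⟩) = (0.05895 - 0.01001i):
new amp(|10⟩) = (1)·a = -0.03452
new amp(|11⟩) = (-i)·b = (-0.01001 - 0.05895i)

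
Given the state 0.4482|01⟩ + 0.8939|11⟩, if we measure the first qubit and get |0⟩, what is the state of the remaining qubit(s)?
|1⟩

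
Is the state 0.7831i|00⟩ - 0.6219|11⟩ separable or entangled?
Entangled

Writing the state as a|00⟩ + b|01⟩ + c|10⟩ + d|11⟩, it is a product state iff ad − bc = 0.
Here (a, b, c, d) = (0.7831i, 0, 0, -0.6219): ad − bc = (0.7831i)(-0.6219) − (0)(0) = -0.487i ≠ 0, so the state is entangled.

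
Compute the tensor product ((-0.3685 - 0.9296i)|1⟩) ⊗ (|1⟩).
(-0.3685 - 0.9296i)|11⟩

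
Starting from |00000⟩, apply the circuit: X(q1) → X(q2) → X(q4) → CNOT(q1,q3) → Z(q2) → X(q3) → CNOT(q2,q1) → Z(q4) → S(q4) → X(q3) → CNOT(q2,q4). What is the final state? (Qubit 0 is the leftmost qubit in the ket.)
i|00110⟩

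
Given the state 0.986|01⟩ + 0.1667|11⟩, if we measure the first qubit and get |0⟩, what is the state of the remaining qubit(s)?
|1⟩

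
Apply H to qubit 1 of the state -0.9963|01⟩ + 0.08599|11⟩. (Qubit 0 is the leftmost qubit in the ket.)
-0.7045|00⟩ + 0.7045|01⟩ + 0.0608|10⟩ - 0.0608|11⟩

H on qubit 1 mixes each pair of kets that differ only in qubit 1: amplitudes (a, b) of (|…0…⟩, |…1…⟩) become ((a + b)/√2, (a − b)/√2). Kets absent from the input have amplitude 0.
(|00⟩, |01⟩): (a, b) = (0, -0.9963) → (-0.7045, 0.7045)
(|10⟩, |11⟩): (a, b) = (0, 0.08599) → (0.0608, -0.0608)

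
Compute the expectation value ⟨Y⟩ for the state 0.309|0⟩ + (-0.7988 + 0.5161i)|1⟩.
0.3189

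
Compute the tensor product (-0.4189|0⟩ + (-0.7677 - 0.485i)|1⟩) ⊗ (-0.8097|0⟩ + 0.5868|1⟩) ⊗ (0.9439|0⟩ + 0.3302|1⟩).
0.3202|000⟩ + 0.112|001⟩ - 0.232|010⟩ - 0.08117|011⟩ + (0.5867 + 0.3707i)|100⟩ + (0.2053 + 0.1297i)|101⟩ + (-0.4252 - 0.2686i)|110⟩ + (-0.1488 - 0.09397i)|111⟩

amp(|b₁b₂…⟩) = product of the factor amplitudes for bits b₁, b₂, …; only kets whose every factor amplitude is nonzero survive.
|000⟩: (-0.4189)(-0.8097)(0.9439) = 0.3202
|001⟩: (-0.4189)(-0.8097)(0.3302) = 0.112
|010⟩: (-0.4189)(0.5868)(0.9439) = -0.232
|011⟩: (-0.4189)(0.5868)(0.3302) = -0.08117
|100⟩: (-0.7677 - 0.485i)(-0.8097)(0.9439) = (0.5867 + 0.3707i)
|101⟩: (-0.7677 - 0.485i)(-0.8097)(0.3302) = (0.2053 + 0.1297i)
|110⟩: (-0.7677 - 0.485i)(0.5868)(0.9439) = (-0.4252 - 0.2686i)
|111⟩: (-0.7677 - 0.485i)(0.5868)(0.3302) = (-0.1488 - 0.09397i)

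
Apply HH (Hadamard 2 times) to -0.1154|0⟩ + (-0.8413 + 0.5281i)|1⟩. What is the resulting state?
-0.1154|0⟩ + (-0.8413 + 0.5281i)|1⟩

H² = I, so an even number of Hadamards cancels: H^2 = I and the state is unchanged.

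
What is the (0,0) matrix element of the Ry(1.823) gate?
0.6126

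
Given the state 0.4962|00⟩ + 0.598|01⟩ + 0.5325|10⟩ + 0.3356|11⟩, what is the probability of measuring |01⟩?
0.3576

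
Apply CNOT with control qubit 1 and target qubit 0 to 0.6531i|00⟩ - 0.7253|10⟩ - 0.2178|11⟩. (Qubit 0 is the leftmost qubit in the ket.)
0.6531i|00⟩ - 0.2178|01⟩ - 0.7253|10⟩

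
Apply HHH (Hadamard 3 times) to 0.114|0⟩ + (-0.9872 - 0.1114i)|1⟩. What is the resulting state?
(-0.6174 - 0.07877i)|0⟩ + (0.7787 + 0.07877i)|1⟩

H² = I, so H^3 = H: a single Hadamard. With (a, b) = (0.114, (-0.9872 - 0.1114i)), H gives ((a + b)/√2, (a − b)/√2) = ((-0.6174 - 0.07877i), (0.7787 + 0.07877i)).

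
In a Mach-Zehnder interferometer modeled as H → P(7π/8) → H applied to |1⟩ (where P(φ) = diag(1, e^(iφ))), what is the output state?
(0.9619 - 0.1913i)|0⟩ + (0.03806 + 0.1913i)|1⟩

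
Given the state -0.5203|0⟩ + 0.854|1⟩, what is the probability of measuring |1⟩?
0.7293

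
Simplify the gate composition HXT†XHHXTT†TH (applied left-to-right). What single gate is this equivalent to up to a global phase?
Z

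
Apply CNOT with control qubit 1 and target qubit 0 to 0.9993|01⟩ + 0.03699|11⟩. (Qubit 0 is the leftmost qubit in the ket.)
0.03699|01⟩ + 0.9993|11⟩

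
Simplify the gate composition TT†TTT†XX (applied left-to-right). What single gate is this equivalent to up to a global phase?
T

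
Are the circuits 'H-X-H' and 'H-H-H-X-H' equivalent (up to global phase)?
Yes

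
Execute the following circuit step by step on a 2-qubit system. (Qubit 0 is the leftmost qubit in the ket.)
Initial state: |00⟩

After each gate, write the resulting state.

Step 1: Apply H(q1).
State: 1/√2|00⟩ + 1/√2|01⟩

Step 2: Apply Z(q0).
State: 1/√2|00⟩ + 1/√2|01⟩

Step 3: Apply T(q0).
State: 1/√2|00⟩ + 1/√2|01⟩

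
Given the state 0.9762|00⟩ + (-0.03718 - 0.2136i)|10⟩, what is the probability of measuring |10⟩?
0.04701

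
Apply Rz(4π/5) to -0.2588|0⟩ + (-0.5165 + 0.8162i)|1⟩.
(-0.07997 + 0.2461i)|0⟩ + (-0.9359 - 0.239i)|1⟩

Rz(4π/5) = [[e^(−iθ/2), 0], [0, e^(iθ/2)]] with e^(±iθ/2) = cos(θ/2) ± i·sin(θ/2); θ = 4π/5, cos(θ/2) ≈ 0.309017, sin(θ/2) ≈ 0.951057.
With a = amp(|0⟩) = -0.2588 and b = amp(|1⟩) = (-0.5165 + 0.8162i):
new amp(|0⟩) = (0.309017 - 0.951057i)·a = (-0.07997 + 0.2461i)
new amp(|1⟩) = (0.309017 + 0.951057i)·b = (-0.9359 - 0.239i)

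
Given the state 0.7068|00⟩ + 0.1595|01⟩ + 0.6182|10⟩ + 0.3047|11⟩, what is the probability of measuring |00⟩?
0.4996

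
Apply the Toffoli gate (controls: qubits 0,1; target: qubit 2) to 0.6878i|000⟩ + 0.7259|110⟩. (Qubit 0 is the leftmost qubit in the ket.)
0.6878i|000⟩ + 0.7259|111⟩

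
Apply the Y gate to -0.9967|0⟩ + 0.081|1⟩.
-0.081i|0⟩ - 0.9967i|1⟩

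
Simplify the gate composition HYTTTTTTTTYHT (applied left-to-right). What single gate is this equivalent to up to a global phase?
T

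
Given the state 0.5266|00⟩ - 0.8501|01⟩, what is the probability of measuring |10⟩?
0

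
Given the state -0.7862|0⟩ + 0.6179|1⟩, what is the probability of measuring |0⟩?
0.6181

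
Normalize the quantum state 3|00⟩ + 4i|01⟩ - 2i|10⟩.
0.5571|00⟩ + 0.7428i|01⟩ - 0.3714i|10⟩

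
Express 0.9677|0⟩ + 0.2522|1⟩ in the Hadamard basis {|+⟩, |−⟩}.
0.8626|+⟩ + 0.5059|−⟩

With |ψ⟩ = α|0⟩ + β|1⟩, the Hadamard-basis coefficients are ⟨+|ψ⟩ = (α + β)/√2 and ⟨−|ψ⟩ = (α − β)/√2.
Here α = 0.9677, β = 0.2522: (α + β)/√2 = 0.8626, (α − β)/√2 = 0.5059.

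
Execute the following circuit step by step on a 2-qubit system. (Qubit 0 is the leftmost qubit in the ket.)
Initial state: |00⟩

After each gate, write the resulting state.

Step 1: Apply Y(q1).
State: i|01⟩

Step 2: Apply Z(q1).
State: -i|01⟩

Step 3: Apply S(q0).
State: -i|01⟩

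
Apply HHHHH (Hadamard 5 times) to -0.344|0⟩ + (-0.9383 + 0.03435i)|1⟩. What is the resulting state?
(-0.9067 + 0.02429i)|0⟩ + (0.4202 - 0.02429i)|1⟩

H² = I, so H^5 = H: a single Hadamard. With (a, b) = (-0.344, (-0.9383 + 0.03435i)), H gives ((a + b)/√2, (a − b)/√2) = ((-0.9067 + 0.02429i), (0.4202 - 0.02429i)).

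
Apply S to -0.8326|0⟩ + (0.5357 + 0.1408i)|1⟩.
-0.8326|0⟩ + (-0.1408 + 0.5357i)|1⟩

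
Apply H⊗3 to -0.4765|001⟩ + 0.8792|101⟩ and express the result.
0.1424|000⟩ - 0.1424|001⟩ + 0.1424|010⟩ - 0.1424|011⟩ - 0.4793|100⟩ + 0.4793|101⟩ - 0.4793|110⟩ + 0.4793|111⟩

H⊗3 gives amp(|y⟩) = (1/2√2) Σ_x (−1)^(x·y) amp(|x⟩), where x·y is the number of positions in which both x and y have a 1.
|000⟩: (-0.4765 + 0.8792)/(2√2) = 0.1424
|001⟩: (0.4765 - 0.8792)/(2√2) = -0.1424
|010⟩: (-0.4765 + 0.8792)/(2√2) = 0.1424
|011⟩: (0.4765 - 0.8792)/(2√2) = -0.1424
|100⟩: (-0.4765 - 0.8792)/(2√2) = -0.4793
|101⟩: (0.4765 + 0.8792)/(2√2) = 0.4793
|110⟩: (-0.4765 - 0.8792)/(2√2) = -0.4793
|111⟩: (0.4765 + 0.8792)/(2√2) = 0.4793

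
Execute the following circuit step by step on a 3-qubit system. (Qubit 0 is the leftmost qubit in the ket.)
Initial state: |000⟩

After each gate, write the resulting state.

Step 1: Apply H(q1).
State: 1/√2|000⟩ + 1/√2|010⟩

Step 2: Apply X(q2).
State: 1/√2|001⟩ + 1/√2|011⟩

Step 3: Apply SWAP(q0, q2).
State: 1/√2|100⟩ + 1/√2|110⟩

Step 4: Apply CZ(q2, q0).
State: 1/√2|100⟩ + 1/√2|110⟩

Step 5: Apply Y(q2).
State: (1/√2)i|101⟩ + (1/√2)i|111⟩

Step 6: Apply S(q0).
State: -1/√2|101⟩ - 1/√2|111⟩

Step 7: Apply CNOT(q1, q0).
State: -1/√2|011⟩ - 1/√2|101⟩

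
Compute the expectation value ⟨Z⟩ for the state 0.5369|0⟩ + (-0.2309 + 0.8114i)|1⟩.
-0.4234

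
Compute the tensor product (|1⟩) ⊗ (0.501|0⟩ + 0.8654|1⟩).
0.501|10⟩ + 0.8654|11⟩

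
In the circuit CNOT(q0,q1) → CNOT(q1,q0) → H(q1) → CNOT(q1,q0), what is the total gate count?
4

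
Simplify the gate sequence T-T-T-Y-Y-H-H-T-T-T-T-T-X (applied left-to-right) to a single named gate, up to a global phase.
X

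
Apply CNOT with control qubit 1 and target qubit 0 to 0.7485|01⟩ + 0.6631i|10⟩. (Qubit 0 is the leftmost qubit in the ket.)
0.6631i|10⟩ + 0.7485|11⟩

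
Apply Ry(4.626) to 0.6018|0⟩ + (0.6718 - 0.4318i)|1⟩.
(-0.9019 + 0.3182i)|0⟩ + (-0.01056 + 0.2919i)|1⟩

Ry(4.626) = [[cos(θ/2), −sin(θ/2)], [sin(θ/2), cos(θ/2)]]; θ = 4.626, cos(θ/2) ≈ -0.675914, sin(θ/2) ≈ 0.736981.
With a = amp(|0⟩) = 0.6018 and b = amp(|1⟩) = (0.6718 - 0.4318i):
new amp(|0⟩) = (-0.675914)·a + (-0.736981)·b = (-0.9019 + 0.3182i)
new amp(|1⟩) = (0.736981)·a + (-0.675914)·b = (-0.01056 + 0.2919i)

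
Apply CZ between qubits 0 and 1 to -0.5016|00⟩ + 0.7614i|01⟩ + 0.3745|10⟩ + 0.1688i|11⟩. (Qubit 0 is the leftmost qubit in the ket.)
-0.5016|00⟩ + 0.7614i|01⟩ + 0.3745|10⟩ - 0.1688i|11⟩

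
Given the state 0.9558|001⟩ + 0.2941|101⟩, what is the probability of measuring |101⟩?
0.08649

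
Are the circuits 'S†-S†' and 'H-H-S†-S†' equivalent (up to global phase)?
Yes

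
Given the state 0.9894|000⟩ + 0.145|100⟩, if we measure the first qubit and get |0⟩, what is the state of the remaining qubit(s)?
|00⟩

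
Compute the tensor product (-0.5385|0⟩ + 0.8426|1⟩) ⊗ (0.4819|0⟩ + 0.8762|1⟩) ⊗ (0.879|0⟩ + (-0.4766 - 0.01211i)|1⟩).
-0.2281|000⟩ + (0.1237 + 0.003143i)|001⟩ - 0.4147|010⟩ + (0.2249 + 0.005714i)|011⟩ + 0.3569|100⟩ + (-0.1935 - 0.004917i)|101⟩ + 0.649|110⟩ + (-0.3519 - 0.008941i)|111⟩

amp(|b₁b₂…⟩) = product of the factor amplitudes for bits b₁, b₂, …; only kets whose every factor amplitude is nonzero survive.
|000⟩: (-0.5385)(0.4819)(0.879) = -0.2281
|001⟩: (-0.5385)(0.4819)(-0.4766 - 0.01211i) = (0.1237 + 0.003143i)
|010⟩: (-0.5385)(0.8762)(0.879) = -0.4147
|011⟩: (-0.5385)(0.8762)(-0.4766 - 0.01211i) = (0.2249 + 0.005714i)
|100⟩: (0.8426)(0.4819)(0.879) = 0.3569
|101⟩: (0.8426)(0.4819)(-0.4766 - 0.01211i) = (-0.1935 - 0.004917i)
|110⟩: (0.8426)(0.8762)(0.879) = 0.649
|111⟩: (0.8426)(0.8762)(-0.4766 - 0.01211i) = (-0.3519 - 0.008941i)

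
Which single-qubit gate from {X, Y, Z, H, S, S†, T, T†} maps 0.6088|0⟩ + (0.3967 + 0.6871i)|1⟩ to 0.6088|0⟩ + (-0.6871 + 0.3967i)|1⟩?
S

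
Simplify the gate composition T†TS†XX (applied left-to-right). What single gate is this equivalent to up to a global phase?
S†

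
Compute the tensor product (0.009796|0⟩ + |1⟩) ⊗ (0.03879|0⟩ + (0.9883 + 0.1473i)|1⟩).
0.00038|00⟩ + (0.009681 + 0.001443i)|01⟩ + 0.03879|10⟩ + (0.9883 + 0.1473i)|11⟩

amp(|b₁b₂…⟩) = product of the factor amplitudes for bits b₁, b₂, …; only kets whose every factor amplitude is nonzero survive.
|00⟩: (0.009796)(0.03879) = 0.00038
|01⟩: (0.009796)(0.9883 + 0.1473i) = (0.009681 + 0.001443i)
|10⟩: (1)(0.03879) = 0.03879
|11⟩: (1)(0.9883 + 0.1473i) = (0.9883 + 0.1473i)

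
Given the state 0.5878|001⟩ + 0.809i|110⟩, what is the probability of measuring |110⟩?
0.6545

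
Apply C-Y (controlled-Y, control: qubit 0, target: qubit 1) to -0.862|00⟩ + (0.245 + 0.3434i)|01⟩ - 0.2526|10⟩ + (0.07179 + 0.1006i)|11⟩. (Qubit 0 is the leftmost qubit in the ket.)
-0.862|00⟩ + (0.245 + 0.3434i)|01⟩ + (0.1006 - 0.07179i)|10⟩ - 0.2526i|11⟩

C-Y leaves the control-|0⟩ kets |00⟩, |01⟩ unchanged and applies Y to qubit 1 on the control-|1⟩ pair (|10⟩, |11⟩).
Y = [[0, -i], [i, 0]].
With a = amp(|10⟩) = -0.2526 and b = amp(|11⟩) = (0.07179 + 0.1006i):
new amp(|10⟩) = (-i)·b = (0.1006 - 0.07179i)
new amp(|11⟩) = (i)·a = -0.2526i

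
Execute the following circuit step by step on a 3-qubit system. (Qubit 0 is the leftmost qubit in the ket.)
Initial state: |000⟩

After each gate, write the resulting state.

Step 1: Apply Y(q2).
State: i|001⟩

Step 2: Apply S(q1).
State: i|001⟩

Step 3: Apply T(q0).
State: i|001⟩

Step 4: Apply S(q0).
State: i|001⟩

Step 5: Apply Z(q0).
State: i|001⟩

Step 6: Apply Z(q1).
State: i|001⟩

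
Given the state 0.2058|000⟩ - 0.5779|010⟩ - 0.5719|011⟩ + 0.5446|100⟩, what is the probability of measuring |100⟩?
0.2966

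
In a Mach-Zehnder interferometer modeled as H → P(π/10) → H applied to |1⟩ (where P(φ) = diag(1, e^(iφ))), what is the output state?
(0.02447 - 0.1545i)|0⟩ + (0.9755 + 0.1545i)|1⟩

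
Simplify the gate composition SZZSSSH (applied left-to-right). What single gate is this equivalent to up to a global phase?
H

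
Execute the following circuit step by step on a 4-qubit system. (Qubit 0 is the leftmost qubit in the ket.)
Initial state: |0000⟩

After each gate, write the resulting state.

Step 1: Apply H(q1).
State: 1/√2|0000⟩ + 1/√2|0100⟩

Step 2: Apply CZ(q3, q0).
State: 1/√2|0000⟩ + 1/√2|0100⟩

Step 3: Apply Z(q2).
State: 1/√2|0000⟩ + 1/√2|0100⟩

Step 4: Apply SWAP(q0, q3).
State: 1/√2|0000⟩ + 1/√2|0100⟩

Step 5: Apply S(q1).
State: 1/√2|0000⟩ + (1/√2)i|0100⟩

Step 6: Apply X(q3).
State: 1/√2|0001⟩ + (1/√2)i|0101⟩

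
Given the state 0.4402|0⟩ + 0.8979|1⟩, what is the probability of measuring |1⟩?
0.8062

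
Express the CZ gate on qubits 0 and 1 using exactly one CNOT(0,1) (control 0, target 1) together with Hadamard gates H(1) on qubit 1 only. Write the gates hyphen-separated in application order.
H(1)-CNOT(0,1)-H(1)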